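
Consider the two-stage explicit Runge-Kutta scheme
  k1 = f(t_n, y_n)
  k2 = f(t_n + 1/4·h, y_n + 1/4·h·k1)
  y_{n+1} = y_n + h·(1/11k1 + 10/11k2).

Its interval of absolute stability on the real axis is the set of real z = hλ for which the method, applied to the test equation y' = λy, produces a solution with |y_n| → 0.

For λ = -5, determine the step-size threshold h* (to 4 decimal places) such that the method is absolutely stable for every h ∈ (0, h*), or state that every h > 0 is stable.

(-4.4000,0); λ=-5 ⇒ h* = (22/5)/5 = 0.8800.

Test eqn y'=λy, z=hλ:
  k1=λy_n ⇒ h·k1=z·y_n;  k2=λ(1+1/4z)y_n ⇒ h·k2=z(1+1/4z)y_n
  y_{n+1}/y_n = 1 + 1/11z + 10/11z(1+1/4z) = 1 + z + 5/22z²
  so R(z) = 1 + z + 5/22z².

Need |R(x)|<1, x<0.
x=-0.93: |R|=0.2666
R=1: x+5/22x²=0 ⇒ x=−22/5=-4.4000; min R=1−1/(4·5/22)=-0.1000>−1
Confirm numerically:
  x=-4.199: |R|=0.80818 <1
  x=-4.137: |R|=0.75272 <1
  x=-3.638: |R|=0.36996 <1
  x=-4.857: |R|=1.50447 >1
  x=-4.731: |R|=1.35590 >1
  x=-4.505: |R|=1.10751 >1
So |R|<1 on (-4.4000, 0).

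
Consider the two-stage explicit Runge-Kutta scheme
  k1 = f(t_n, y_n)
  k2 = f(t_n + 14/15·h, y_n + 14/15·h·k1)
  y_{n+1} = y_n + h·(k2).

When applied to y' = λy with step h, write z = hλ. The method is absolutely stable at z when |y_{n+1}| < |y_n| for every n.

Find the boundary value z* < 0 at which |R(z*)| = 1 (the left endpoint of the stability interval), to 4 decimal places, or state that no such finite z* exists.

z* = -1.0714.

With y'=λy (z=hλ):
  k1=λy_n ⇒ h·k1=z·y_n;  k2=λ(1+14/15z)y_n ⇒ h·k2=z(1+14/15z)y_n
  y_{n+1}/y_n = 1 + z(1+14/15z) = 1 + z + 14/15z²
  Hence R(z) = 1 + z + 14/15z².

Solve |R(x)|<1 on ℝ⁻.
x=-0.34: |R|=0.7679
R=1: x+14/15x²=0 ⇒ x=−15/14=-1.0714; min R=1−1/(4·14/15)=0.7321>−1
Confirm numerically:
  x=-0.912: |R|=0.86429 <1
  x=-0.706: |R|=0.75921 <1
  x=-0.577: |R|=0.73373 <1
  x=-1.515: |R|=1.62721 >1
  x=-1.420: |R|=1.46197 >1
  x=-1.363: |R|=1.37092 >1
So |R|<1 on (-1.0714, 0).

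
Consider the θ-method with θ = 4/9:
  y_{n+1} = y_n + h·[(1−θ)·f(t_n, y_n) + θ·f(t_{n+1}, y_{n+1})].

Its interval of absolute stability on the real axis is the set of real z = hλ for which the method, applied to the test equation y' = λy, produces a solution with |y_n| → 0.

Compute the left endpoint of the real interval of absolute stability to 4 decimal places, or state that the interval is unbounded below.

On y'=λy, z=hλ:
  y_{n+1} = y_n + z·[5/9·y_n + 4/9·y_{n+1}] ⇒ (1 − 4/9z)y_{n+1} = (1 + 5/9z)y_n
  R(z) = (1 + 5/9z)/(1 − 4/9z).

Solve |R(x)|<1 on ℝ⁻.
x=-1.66: |R|=0.0448
R=−1: 1+5/9x = −1+4/9x ⇒ -1/9x=2 ⇒ x=2/(-1/9)=-18.0000
Confirm numerically:
  x=-15.663: |R|=0.96738 <1
  x=-12.846: |R|=0.91465 <1
  x=-7.982: |R|=0.75523 <1
  x=-18.557: |R|=1.00669 >1
  x=-18.347: |R|=1.00421 >1
  x=-18.268: |R|=1.00327 >1
So |R|<1 on (-18.0000, 0).

left endpoint -18.0000.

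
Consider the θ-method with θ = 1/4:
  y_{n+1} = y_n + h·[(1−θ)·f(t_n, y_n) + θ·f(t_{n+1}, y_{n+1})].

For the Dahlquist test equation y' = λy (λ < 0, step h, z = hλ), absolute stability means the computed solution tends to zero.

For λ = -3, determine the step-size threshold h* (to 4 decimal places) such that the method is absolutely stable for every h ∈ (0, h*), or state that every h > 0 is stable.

(-4.0000,0); λ=-3 ⇒ h* = (4)/3 = 1.3333.

On y'=λy, z=hλ:
  y_{n+1} = y_n + z·[3/4·y_n + 1/4·y_{n+1}] ⇒ (1 − 1/4z)y_{n+1} = (1 + 3/4z)y_n
  Hence R(z) = (1 + 3/4z)/(1 − 1/4z).

Solve |R(x)|<1 on ℝ⁻.
x=-1.49: |R|=0.0856
R=−1: 1+3/4x = −1+1/4x ⇒ -1/2x=2 ⇒ x=2/(-1/2)=-4.0000
Confirm numerically:
  x=-3.079: |R|=0.73979 <1
  x=-3.078: |R|=0.73947 <1
  x=-2.495: |R|=0.53657 <1
  x=-4.554: |R|=1.12953 >1
  x=-4.293: |R|=1.07066 >1
  x=-4.199: |R|=1.04854 >1
Stable set (-4.0000, 0).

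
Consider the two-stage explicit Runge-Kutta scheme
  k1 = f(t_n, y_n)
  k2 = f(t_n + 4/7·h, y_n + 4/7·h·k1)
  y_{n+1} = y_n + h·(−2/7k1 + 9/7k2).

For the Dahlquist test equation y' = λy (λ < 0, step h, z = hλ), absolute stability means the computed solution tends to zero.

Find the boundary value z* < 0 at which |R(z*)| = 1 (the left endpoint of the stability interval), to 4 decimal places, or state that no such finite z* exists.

On y'=λy, z=hλ:
  k1=λy_n ⇒ h·k1=z·y_n;  k2=λ(1+4/7z)y_n ⇒ h·k2=z(1+4/7z)y_n
  y_{n+1}/y_n = 1 − 2/7z + 9/7z(1+4/7z) = 1 + z + 36/49z²
  ⇒ R(z) = 1 + z + 36/49z².

Solve |R(x)|<1 on ℝ⁻.
x=-1.09: |R|=0.7829
R=1: x+36/49x²=0 ⇒ x=−49/36=-1.3611; min R=1−1/(4·36/49)=0.6597>−1
Confirm numerically:
  x=-1.286: |R|=0.92903 <1
  x=-1.217: |R|=0.87115 <1
  x=-0.744: |R|=0.66268 <1
  x=-0.711: |R|=0.66040 <1
  x=-1.956: |R|=1.85489 >1
  x=-1.842: |R|=1.65079 >1
  x=-1.592: |R|=1.27006 >1
So |R|<1 on (-1.3611, 0).

left endpoint -1.3611.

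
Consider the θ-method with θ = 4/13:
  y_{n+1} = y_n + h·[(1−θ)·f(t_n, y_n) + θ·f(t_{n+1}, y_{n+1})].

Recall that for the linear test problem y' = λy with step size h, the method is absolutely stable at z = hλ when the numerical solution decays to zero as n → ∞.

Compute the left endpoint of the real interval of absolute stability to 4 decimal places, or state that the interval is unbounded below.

Set f=λy, z=hλ:
  y_{n+1} = y_n + z·[9/13·y_n + 4/13·y_{n+1}] ⇒ (1 − 4/13z)y_{n+1} = (1 + 9/13z)y_n
  R(z) = (1 + 9/13z)/(1 − 4/13z).

Boundary: |R(x)|=1, x<0.
x=-0.61: |R|=0.4864
R=−1: 1+9/13x = −1+4/13x ⇒ -5/13x=2 ⇒ x=2/(-5/13)=-5.2000
Confirm numerically:
  x=-4.617: |R|=0.90737 <1
  x=-4.577: |R|=0.90050 <1
  x=-2.545: |R|=0.42731 <1
  x=-5.701: |R|=1.06996 >1
  x=-5.247: |R|=1.00691 >1
So |R|<1 on (-5.2000, 0).

left endpoint -5.2000.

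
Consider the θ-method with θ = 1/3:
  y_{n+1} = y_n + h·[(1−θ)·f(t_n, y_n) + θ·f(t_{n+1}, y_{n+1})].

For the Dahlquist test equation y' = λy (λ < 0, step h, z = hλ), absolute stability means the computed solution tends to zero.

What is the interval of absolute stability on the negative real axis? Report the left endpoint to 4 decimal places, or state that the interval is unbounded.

(-6.0000, 0).

With y'=λy (z=hλ):
  y_{n+1} = y_n + z·[2/3·y_n + 1/3·y_{n+1}] ⇒ (1 − 1/3z)y_{n+1} = (1 + 2/3z)y_n
  ⇒ R(z) = (1 + 2/3z)/(1 − 1/3z).

Solve |R(x)|<1 on ℝ⁻.
x=-0.69: |R|=0.4390
R=−1: 1+2/3x = −1+1/3x ⇒ -1/3x=2 ⇒ x=2/(-1/3)=-6.0000
Confirm numerically:
  x=-5.553: |R|=0.94774 <1
  x=-4.784: |R|=0.84378 <1
  x=-3.933: |R|=0.70186 <1
  x=-6.422: |R|=1.04479 >1
  x=-6.316: |R|=1.03392 >1
  x=-6.039: |R|=1.00431 >1
So |R|<1 on (-6.0000, 0).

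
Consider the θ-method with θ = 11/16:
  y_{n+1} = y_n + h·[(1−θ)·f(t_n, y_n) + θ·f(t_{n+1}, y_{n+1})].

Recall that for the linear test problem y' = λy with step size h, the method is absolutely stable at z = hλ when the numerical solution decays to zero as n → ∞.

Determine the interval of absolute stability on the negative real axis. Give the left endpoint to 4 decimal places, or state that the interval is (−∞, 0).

unbounded; (−∞, 0).

With y'=λy (z=hλ):
  y_{n+1} = y_n + z·[5/16·y_n + 11/16·y_{n+1}] ⇒ (1 − 11/16z)y_{n+1} = (1 + 5/16z)y_n
  so R(z) = (1 + 5/16z)/(1 − 11/16z).

Boundary: |R(x)|=1, x<0.
x=-1.42: |R|=0.2815
x=-2: |R|=0.1579
x=-10: |R|=0.2698
x=-100: |R|=0.4337
θ=11/16≥1/2 ⇒ |1+5/16x|<|1−11/16x| ∀x<0 ⇒ interval (−∞,0).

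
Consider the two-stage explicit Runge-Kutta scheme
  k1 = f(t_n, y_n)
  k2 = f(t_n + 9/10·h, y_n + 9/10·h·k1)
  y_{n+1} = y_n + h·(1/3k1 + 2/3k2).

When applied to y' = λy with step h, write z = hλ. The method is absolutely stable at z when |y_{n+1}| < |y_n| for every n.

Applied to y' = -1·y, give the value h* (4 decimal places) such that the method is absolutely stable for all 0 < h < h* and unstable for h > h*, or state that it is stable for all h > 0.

With y'=λy (z=hλ):
  k1=λy_n ⇒ h·k1=z·y_n;  k2=λ(1+9/10z)y_n ⇒ h·k2=z(1+9/10z)y_n
  y_{n+1}/y_n = 1 + 1/3z + 2/3z(1+9/10z) = 1 + z + 3/5z²
  R(z) = 1 + z + 3/5z².

Solve |R(x)|<1 on ℝ⁻.
x=-0.72: |R|=0.5910
R=1: x+3/5x²=0 ⇒ x=−5/3=-1.6667; min R=1−1/(4·3/5)=0.5833>−1
Confirm numerically:
  x=-1.383: |R|=0.76461 <1
  x=-1.020: |R|=0.60424 <1
  x=-0.840: |R|=0.58336 <1
  x=-0.804: |R|=0.58385 <1
  x=-2.123: |R|=1.58128 >1
  x=-2.109: |R|=1.55973 >1
  x=-1.711: |R|=1.04551 >1
So |R|<1 on (-1.6667, 0).

(-1.6667,0); λ=-1 ⇒ h* = (5/3)/1 = 1.6667.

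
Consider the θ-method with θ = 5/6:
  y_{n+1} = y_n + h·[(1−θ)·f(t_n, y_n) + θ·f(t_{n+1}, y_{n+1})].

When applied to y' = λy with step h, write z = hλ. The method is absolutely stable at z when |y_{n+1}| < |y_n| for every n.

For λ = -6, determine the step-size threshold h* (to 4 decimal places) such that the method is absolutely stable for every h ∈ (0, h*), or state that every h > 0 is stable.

(−∞, 0) — no finite endpoint. Any h>0 works for λ=-6.

Test eqn y'=λy, z=hλ:
  y_{n+1} = y_n + z·[1/6·y_n + 5/6·y_{n+1}] ⇒ (1 − 5/6z)y_{n+1} = (1 + 1/6z)y_n
  R(z) = (1 + 1/6z)/(1 − 5/6z).

Solve |R(x)|<1 on ℝ⁻.
x=-1.26: |R|=0.3854
x=-2: |R|=0.2500
x=-10: |R|=0.0714
x=-100: |R|=0.1858
θ=5/6≥1/2 ⇒ |1+1/6x|<|1−5/6x| ∀x<0 ⇒ interval (−∞,0).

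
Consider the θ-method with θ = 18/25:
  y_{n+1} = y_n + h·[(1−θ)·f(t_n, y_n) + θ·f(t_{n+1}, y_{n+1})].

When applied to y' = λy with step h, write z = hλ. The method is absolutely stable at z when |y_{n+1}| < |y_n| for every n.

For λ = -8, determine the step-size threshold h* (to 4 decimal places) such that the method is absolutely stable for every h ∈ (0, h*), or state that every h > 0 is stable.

With y'=λy (z=hλ):
  y_{n+1} = y_n + z·[7/25·y_n + 18/25·y_{n+1}] ⇒ (1 − 18/25z)y_{n+1} = (1 + 7/25z)y_n
  R(z) = (1 + 7/25z)/(1 − 18/25z).

Boundary: |R(x)|=1, x<0.
x=-1.15: |R|=0.3709
x=-2: |R|=0.1803
x=-10: |R|=0.2195
x=-100: |R|=0.3699
θ=18/25≥1/2 ⇒ |1+7/25x|<|1−18/25x| ∀x<0 ⇒ stable on all of ℝ⁻.

unbounded; (−∞, 0). Any h>0 works for λ=-8.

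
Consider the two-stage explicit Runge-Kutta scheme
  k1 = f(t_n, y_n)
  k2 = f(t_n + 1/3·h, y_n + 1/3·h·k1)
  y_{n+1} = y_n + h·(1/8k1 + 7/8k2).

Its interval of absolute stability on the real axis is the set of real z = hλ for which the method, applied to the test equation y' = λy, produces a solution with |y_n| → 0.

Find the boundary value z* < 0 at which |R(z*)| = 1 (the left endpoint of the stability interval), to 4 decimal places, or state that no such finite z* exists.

z* = -3.4286.

On y'=λy, z=hλ:
  k1=λy_n ⇒ h·k1=z·y_n;  k2=λ(1+1/3z)y_n ⇒ h·k2=z(1+1/3z)y_n
  y_{n+1}/y_n = 1 + 1/8z + 7/8z(1+1/3z) = 1 + z + 7/24z²
  Hence R(z) = 1 + z + 7/24z².

Boundary: |R(x)|=1, x<0.
x=-0.98: |R|=0.3001
R=1: x+7/24x²=0 ⇒ x=−24/7=-3.4286; min R=1−1/(4·7/24)=0.1429>−1
Confirm numerically:
  x=-2.527: |R|=0.33550 <1
  x=-1.783: |R|=0.14423 <1
  x=-1.638: |R|=0.14455 <1
  x=-1.602: |R|=0.14653 <1
  x=-3.880: |R|=1.51087 >1
  x=-3.687: |R|=1.27791 >1
  x=-3.506: |R|=1.07918 >1
So |R|<1 on (-3.4286, 0).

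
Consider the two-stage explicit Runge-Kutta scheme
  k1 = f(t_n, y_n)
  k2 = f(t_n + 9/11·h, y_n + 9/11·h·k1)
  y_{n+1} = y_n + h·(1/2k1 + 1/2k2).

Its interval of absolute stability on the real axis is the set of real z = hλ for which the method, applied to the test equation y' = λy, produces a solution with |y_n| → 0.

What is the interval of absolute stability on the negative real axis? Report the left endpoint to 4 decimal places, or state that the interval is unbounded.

On y'=λy, z=hλ:
  k1=λy_n ⇒ h·k1=z·y_n;  k2=λ(1+9/11z)y_n ⇒ h·k2=z(1+9/11z)y_n
  y_{n+1}/y_n = 1 + 1/2z + 1/2z(1+9/11z) = 1 + z + 9/22z²
  R(z) = 1 + z + 9/22z².

Find x<0 with |R(x)|<1.
x=-1.06: |R|=0.3997
R=1: x+9/22x²=0 ⇒ x=−22/9=-2.4444; min R=1−1/(4·9/22)=0.3889>−1
Confirm numerically:
  x=-2.064: |R|=0.67877 <1
  x=-1.398: |R|=0.40153 <1
  x=-1.110: |R|=0.39404 <1
  x=-3.008: |R|=1.69348 >1
  x=-2.929: |R|=1.58061 >1
Interval (-2.4444, 0).

z∈(-2.4444,0).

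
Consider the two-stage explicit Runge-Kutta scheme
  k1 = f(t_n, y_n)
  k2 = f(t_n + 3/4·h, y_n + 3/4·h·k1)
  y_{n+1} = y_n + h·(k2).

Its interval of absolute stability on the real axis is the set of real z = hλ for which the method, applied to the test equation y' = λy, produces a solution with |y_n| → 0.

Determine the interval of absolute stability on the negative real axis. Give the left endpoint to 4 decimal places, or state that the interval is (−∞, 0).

z∈(-1.3333,0).

Set f=λy, z=hλ:
  k1=λy_n ⇒ h·k1=z·y_n;  k2=λ(1+3/4z)y_n ⇒ h·k2=z(1+3/4z)y_n
  y_{n+1}/y_n = 1 + z(1+3/4z) = 1 + z + 3/4z²
  R(z) = 1 + z + 3/4z².

Solve |R(x)|<1 on ℝ⁻.
x=-1.76: |R|=1.5632
R=1: x+3/4x²=0 ⇒ x=−4/3=-1.3333; min R=1−1/(4·3/4)=0.6667>−1
Confirm numerically:
  x=-1.296: |R|=0.96371 <1
  x=-0.954: |R|=0.72859 <1
  x=-0.824: |R|=0.68523 <1
  x=-0.603: |R|=0.66971 <1
  x=-1.921: |R|=1.84668 >1
  x=-1.770: |R|=1.57968 >1
Stable set (-1.3333, 0).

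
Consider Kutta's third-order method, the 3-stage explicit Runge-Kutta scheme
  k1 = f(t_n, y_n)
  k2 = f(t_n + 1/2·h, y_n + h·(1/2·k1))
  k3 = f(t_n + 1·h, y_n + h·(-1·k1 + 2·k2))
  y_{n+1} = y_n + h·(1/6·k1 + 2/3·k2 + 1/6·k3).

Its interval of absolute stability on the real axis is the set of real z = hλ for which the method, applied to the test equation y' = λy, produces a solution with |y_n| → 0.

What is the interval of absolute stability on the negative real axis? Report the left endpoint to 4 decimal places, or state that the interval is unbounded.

z∈(-2.5127,0).

With y'=λy (z=hλ):
  order 3, 3-stage ⇒ R(z)=1+z+z^2/2+z^3/6
  (e.g. R(-1.21)=0.22679, |R|=0.22679)

Need |R(x)|<1, x<0.
x=-1.21: |R|=0.2268
|R(-2.52)|=1.0120 |R(-2.46)|=0.9154 |R(-2.39)|=0.8093
Bisect:
  x_lo=-3.1279 |R|=2.3365  x_hi=-0.1518 |R|=0.8591
  mid=-1.63987 |R|=0.03026 →hi
  mid=-2.38388 |R|=0.80033 →hi
  mid=-2.75589 |R|=1.44689 →lo
  mid=-2.56989 |R|=1.09645 →lo
  mid=-2.47689 |R|=0.94200 →hi
  mid=-2.52339 |R|=1.01758 →lo
  mid=-2.50014 |R|=0.97939 →hi
  mid=-2.51176 |R|=0.99838 →hi
  mid=-2.51757 |R|=1.00796 →lo
  ...
  [-2.51285,-2.51267] ⇒ x*=-2.5127
Interval (-2.5127, 0).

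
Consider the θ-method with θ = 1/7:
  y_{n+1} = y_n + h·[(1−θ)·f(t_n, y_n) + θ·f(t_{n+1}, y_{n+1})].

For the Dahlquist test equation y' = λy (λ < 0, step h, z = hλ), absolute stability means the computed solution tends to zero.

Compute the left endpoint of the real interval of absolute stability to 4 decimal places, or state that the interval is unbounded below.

z* = -2.8000.

Set f=λy, z=hλ:
  y_{n+1} = y_n + z·[6/7·y_n + 1/7·y_{n+1}] ⇒ (1 − 1/7z)y_{n+1} = (1 + 6/7z)y_n
  ⇒ R(z) = (1 + 6/7z)/(1 − 1/7z).

Solve |R(x)|<1 on ℝ⁻.
x=-0.48: |R|=0.5508
R=−1: 1+6/7x = −1+1/7x ⇒ -5/7x=2 ⇒ x=2/(-5/7)=-2.8000
Confirm numerically:
  x=-2.617: |R|=0.90486 <1
  x=-2.524: |R|=0.85510 <1
  x=-1.296: |R|=0.09354 <1
  x=-1.246: |R|=0.05772 <1
  x=-3.023: |R|=1.11124 >1
  x=-2.980: |R|=1.09018 >1
So |R|<1 on (-2.8000, 0).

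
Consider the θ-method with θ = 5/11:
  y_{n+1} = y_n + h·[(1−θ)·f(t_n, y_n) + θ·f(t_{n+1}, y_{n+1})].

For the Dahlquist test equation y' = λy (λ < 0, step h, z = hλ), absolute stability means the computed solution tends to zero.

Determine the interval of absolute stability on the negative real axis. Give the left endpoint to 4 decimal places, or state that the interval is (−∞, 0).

With y'=λy (z=hλ):
  y_{n+1} = y_n + z·[6/11·y_n + 5/11·y_{n+1}] ⇒ (1 − 5/11z)y_{n+1} = (1 + 6/11z)y_n
  R(z) = (1 + 6/11z)/(1 − 5/11z).

Boundary: |R(x)|=1, x<0.
x=-0.92: |R|=0.3513
R=−1: 1+6/11x = −1+5/11x ⇒ -1/11x=2 ⇒ x=2/(-1/11)=-22.0000
Confirm numerically:
  x=-20.902: |R|=0.99049 <1
  x=-17.488: |R|=0.95416 <1
  x=-14.904: |R|=0.91703 <1
  x=-9.123: |R|=0.77255 <1
  x=-22.176: |R|=1.00144 >1
  x=-22.134: |R|=1.00110 >1
Interval (-22.0000, 0).

(-22.0000, 0).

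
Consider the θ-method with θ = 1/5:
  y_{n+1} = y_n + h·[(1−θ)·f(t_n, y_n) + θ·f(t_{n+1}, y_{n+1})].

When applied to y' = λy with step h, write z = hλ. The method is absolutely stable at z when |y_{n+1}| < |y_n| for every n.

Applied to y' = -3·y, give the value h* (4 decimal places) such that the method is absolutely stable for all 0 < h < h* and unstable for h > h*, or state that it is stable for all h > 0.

Set f=λy, z=hλ:
  y_{n+1} = y_n + z·[4/5·y_n + 1/5·y_{n+1}] ⇒ (1 − 1/5z)y_{n+1} = (1 + 4/5z)y_n
  Hence R(z) = (1 + 4/5z)/(1 − 1/5z).

Boundary: |R(x)|=1, x<0.
x=-0.9: |R|=0.2373
R=−1: 1+4/5x = −1+1/5x ⇒ -3/5x=2 ⇒ x=2/(-3/5)=-3.3333
Confirm numerically:
  x=-3.239: |R|=0.96565 <1
  x=-2.922: |R|=0.84423 <1
  x=-2.790: |R|=0.79076 <1
  x=-3.802: |R|=1.15974 >1
  x=-3.577: |R|=1.08523 >1
Interval (-3.3333, 0).

(-3.3333,0); λ=-3 ⇒ h* = (10/3)/3 = 1.1111.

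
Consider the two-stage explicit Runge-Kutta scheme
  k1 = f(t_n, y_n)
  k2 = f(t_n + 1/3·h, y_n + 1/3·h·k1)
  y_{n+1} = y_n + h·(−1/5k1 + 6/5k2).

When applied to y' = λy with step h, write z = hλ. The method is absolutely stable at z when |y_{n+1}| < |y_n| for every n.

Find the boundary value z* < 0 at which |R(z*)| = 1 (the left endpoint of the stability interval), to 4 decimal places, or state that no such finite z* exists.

z* = -2.5000.

With y'=λy (z=hλ):
  k1=λy_n ⇒ h·k1=z·y_n;  k2=λ(1+1/3z)y_n ⇒ h·k2=z(1+1/3z)y_n
  y_{n+1}/y_n = 1 − 1/5z + 6/5z(1+1/3z) = 1 + z + 2/5z²
  ⇒ R(z) = 1 + z + 2/5z².

Find x<0 with |R(x)|<1.
x=-0.35: |R|=0.6990
R=1: x+2/5x²=0 ⇒ x=−5/2=-2.5000; min R=1−1/(4·2/5)=0.3750>−1
Confirm numerically:
  x=-2.281: |R|=0.80018 <1
  x=-2.048: |R|=0.62972 <1
  x=-1.270: |R|=0.37516 <1
  x=-2.665: |R|=1.17589 >1
  x=-2.541: |R|=1.04167 >1
Interval (-2.5000, 0).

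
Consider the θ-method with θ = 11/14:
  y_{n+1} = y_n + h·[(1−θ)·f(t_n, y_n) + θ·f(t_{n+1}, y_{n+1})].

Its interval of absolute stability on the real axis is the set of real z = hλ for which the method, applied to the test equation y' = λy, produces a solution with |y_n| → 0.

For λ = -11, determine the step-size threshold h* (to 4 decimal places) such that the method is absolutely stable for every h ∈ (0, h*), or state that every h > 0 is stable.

(−∞, 0) — no finite endpoint. Any h>0 works for λ=-11.

Test eqn y'=λy, z=hλ:
  y_{n+1} = y_n + z·[3/14·y_n + 11/14·y_{n+1}] ⇒ (1 − 11/14z)y_{n+1} = (1 + 3/14z)y_n
  ⇒ R(z) = (1 + 3/14z)/(1 − 11/14z).

Solve |R(x)|<1 on ℝ⁻.
x=-0.67: |R|=0.5611
x=-2: |R|=0.2222
x=-10: |R|=0.1290
x=-100: |R|=0.2567
θ=11/14≥1/2 ⇒ |1+3/14x|<|1−11/14x| ∀x<0 ⇒ unbounded interval.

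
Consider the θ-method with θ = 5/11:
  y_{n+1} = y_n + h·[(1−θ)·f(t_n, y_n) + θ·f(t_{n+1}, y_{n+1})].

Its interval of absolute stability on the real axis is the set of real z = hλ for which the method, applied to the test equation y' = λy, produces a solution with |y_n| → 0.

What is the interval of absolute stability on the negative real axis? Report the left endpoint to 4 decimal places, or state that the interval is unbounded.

z∈(-22.0000,0).

Test eqn y'=λy, z=hλ:
  y_{n+1} = y_n + z·[6/11·y_n + 5/11·y_{n+1}] ⇒ (1 − 5/11z)y_{n+1} = (1 + 6/11z)y_n
  R(z) = (1 + 6/11z)/(1 − 5/11z).

Boundary: |R(x)|=1, x<0.
x=-1.8: |R|=0.0100
R=−1: 1+6/11x = −1+5/11x ⇒ -1/11x=2 ⇒ x=2/(-1/11)=-22.0000
Confirm numerically:
  x=-21.116: |R|=0.99242 <1
  x=-20.986: |R|=0.99125 <1
  x=-20.657: |R|=0.98825 <1
  x=-13.888: |R|=0.89915 <1
  x=-22.576: |R|=1.00465 >1
  x=-22.231: |R|=1.00189 >1
  x=-22.048: |R|=1.00040 >1
Stable set (-22.0000, 0).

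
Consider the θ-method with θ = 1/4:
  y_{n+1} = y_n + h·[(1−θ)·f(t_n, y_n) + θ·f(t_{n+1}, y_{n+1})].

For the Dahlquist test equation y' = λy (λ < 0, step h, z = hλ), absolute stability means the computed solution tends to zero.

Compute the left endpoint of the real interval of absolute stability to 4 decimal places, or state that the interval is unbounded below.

z* = -4.0000.

Set f=λy, z=hλ:
  y_{n+1} = y_n + z·[3/4·y_n + 1/4·y_{n+1}] ⇒ (1 − 1/4z)y_{n+1} = (1 + 3/4z)y_n
  R(z) = (1 + 3/4z)/(1 − 1/4z).

Find x<0 with |R(x)|<1.
x=-1.01: |R|=0.1936
R=−1: 1+3/4x = −1+1/4x ⇒ -1/2x=2 ⇒ x=2/(-1/2)=-4.0000
Confirm numerically:
  x=-3.643: |R|=0.90658 <1
  x=-3.498: |R|=0.86610 <1
  x=-2.123: |R|=0.38690 <1
  x=-4.300: |R|=1.07229 >1
  x=-4.057: |R|=1.01415 >1
Interval (-4.0000, 0).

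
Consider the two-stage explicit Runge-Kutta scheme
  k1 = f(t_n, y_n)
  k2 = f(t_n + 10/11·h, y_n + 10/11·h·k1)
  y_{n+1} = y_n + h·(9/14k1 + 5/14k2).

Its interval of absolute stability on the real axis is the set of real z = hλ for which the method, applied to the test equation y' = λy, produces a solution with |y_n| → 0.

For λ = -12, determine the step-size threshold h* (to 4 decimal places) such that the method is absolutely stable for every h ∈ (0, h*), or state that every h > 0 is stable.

Set f=λy, z=hλ:
  k1=λy_n ⇒ h·k1=z·y_n;  k2=λ(1+10/11z)y_n ⇒ h·k2=z(1+10/11z)y_n
  y_{n+1}/y_n = 1 + 9/14z + 5/14z(1+10/11z) = 1 + z + 25/77z²
  R(z) = 1 + z + 25/77z².

Solve |R(x)|<1 on ℝ⁻.
x=-1.09: |R|=0.2957
R=1: x+25/77x²=0 ⇒ x=−77/25=-3.0800; min R=1−1/(4·25/77)=0.2300>−1
Confirm numerically:
  x=-2.007: |R|=0.30081 <1
  x=-1.681: |R|=0.23645 <1
  x=-1.299: |R|=0.24886 <1
  x=-3.587: |R|=1.59046 >1
  x=-3.521: |R|=1.50414 >1
  x=-3.430: |R|=1.38977 >1
So |R|<1 on (-3.0800, 0).

(-3.0800,0); λ=-12 ⇒ h* = (77/25)/12 = 0.2567.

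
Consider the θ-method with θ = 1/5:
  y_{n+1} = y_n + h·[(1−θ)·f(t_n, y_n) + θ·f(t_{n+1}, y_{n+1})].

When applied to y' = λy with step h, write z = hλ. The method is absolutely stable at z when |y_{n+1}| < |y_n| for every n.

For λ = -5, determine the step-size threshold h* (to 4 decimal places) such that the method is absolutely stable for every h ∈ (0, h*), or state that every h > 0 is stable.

(-3.3333,0); λ=-5 ⇒ h* = (10/3)/5 = 0.6667.

Set f=λy, z=hλ:
  y_{n+1} = y_n + z·[4/5·y_n + 1/5·y_{n+1}] ⇒ (1 − 1/5z)y_{n+1} = (1 + 4/5z)y_n
  so R(z) = (1 + 4/5z)/(1 − 1/5z).

Solve |R(x)|<1 on ℝ⁻.
x=-1.3: |R|=0.0317
R=−1: 1+4/5x = −1+1/5x ⇒ -3/5x=2 ⇒ x=2/(-3/5)=-3.3333
Confirm numerically:
  x=-3.208: |R|=0.95419 <1
  x=-2.721: |R|=0.76208 <1
  x=-2.361: |R|=0.60372 <1
  x=-1.427: |R|=0.11016 <1
  x=-3.739: |R|=1.13926 >1
  x=-3.731: |R|=1.13664 >1
  x=-3.592: |R|=1.09032 >1
Stable set (-3.3333, 0).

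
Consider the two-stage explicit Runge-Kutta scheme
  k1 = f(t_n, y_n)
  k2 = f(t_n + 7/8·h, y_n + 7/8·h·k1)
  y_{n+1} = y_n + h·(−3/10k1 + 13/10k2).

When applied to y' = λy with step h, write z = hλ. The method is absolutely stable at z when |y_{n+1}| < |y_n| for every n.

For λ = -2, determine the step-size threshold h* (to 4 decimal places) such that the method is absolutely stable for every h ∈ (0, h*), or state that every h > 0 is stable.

Test eqn y'=λy, z=hλ:
  k1=λy_n ⇒ h·k1=z·y_n;  k2=λ(1+7/8z)y_n ⇒ h·k2=z(1+7/8z)y_n
  y_{n+1}/y_n = 1 − 3/10z + 13/10z(1+7/8z) = 1 + z + 91/80z²
  so R(z) = 1 + z + 91/80z².

Find x<0 with |R(x)|<1.
x=-1.69: |R|=2.5588
R=1: x+91/80x²=0 ⇒ x=−80/91=-0.8791; min R=1−1/(4·91/80)=0.7802>−1
Confirm numerically:
  x=-0.725: |R|=0.87290 <1
  x=-0.682: |R|=0.84708 <1
  x=-0.639: |R|=0.82547 <1
  x=-0.511: |R|=0.78603 <1
  x=-1.238: |R|=1.50538 >1
  x=-1.038: |R|=1.18759 >1
Interval (-0.8791, 0).

(-0.8791,0); λ=-2 ⇒ h* = (80/91)/2 = 0.4396.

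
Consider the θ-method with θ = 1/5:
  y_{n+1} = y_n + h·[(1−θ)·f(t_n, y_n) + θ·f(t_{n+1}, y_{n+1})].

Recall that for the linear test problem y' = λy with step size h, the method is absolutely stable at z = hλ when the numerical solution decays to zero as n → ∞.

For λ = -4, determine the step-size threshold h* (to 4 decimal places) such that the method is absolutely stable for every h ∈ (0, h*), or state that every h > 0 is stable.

With y'=λy (z=hλ):
  y_{n+1} = y_n + z·[4/5·y_n + 1/5·y_{n+1}] ⇒ (1 − 1/5z)y_{n+1} = (1 + 4/5z)y_n
  ⇒ R(z) = (1 + 4/5z)/(1 − 1/5z).

Boundary: |R(x)|=1, x<0.
x=-0.77: |R|=0.3328
R=−1: 1+4/5x = −1+1/5x ⇒ -3/5x=2 ⇒ x=2/(-3/5)=-3.3333
Confirm numerically:
  x=-2.939: |R|=0.85099 <1
  x=-2.531: |R|=0.68039 <1
  x=-2.045: |R|=0.45138 <1
  x=-3.428: |R|=1.03370 >1
  x=-3.356: |R|=1.00814 >1
Interval (-3.3333, 0).

(-3.3333,0); λ=-4 ⇒ h* = (10/3)/4 = 0.8333.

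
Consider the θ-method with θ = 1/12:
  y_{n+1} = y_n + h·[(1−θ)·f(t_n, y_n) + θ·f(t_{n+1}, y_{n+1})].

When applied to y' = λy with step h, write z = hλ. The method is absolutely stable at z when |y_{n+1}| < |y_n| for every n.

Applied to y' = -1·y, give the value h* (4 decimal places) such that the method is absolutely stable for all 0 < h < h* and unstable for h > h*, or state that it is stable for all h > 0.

With y'=λy (z=hλ):
  y_{n+1} = y_n + z·[11/12·y_n + 1/12·y_{n+1}] ⇒ (1 − 1/12z)y_{n+1} = (1 + 11/12z)y_n
  Hence R(z) = (1 + 11/12z)/(1 − 1/12z).

Solve |R(x)|<1 on ℝ⁻.
x=-1.67: |R|=0.4660
R=−1: 1+11/12x = −1+1/12x ⇒ -5/6x=2 ⇒ x=2/(-5/6)=-2.4000
Confirm numerically:
  x=-2.206: |R|=0.86344 <1
  x=-1.724: |R|=0.50743 <1
  x=-1.262: |R|=0.14191 <1
  x=-2.800: |R|=1.27027 >1
  x=-2.744: |R|=1.23332 >1
Interval (-2.4000, 0).

(-2.4000,0); λ=-1 ⇒ h* = (12/5)/1 = 2.4000.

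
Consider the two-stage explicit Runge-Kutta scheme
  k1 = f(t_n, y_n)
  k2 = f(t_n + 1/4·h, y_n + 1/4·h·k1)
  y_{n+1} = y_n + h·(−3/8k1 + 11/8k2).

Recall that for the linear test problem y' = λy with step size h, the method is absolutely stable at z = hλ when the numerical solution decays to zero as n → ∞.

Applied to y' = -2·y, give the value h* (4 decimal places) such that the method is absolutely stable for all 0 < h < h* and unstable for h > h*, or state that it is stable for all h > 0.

(-2.9091,0); λ=-2 ⇒ h* = (32/11)/2 = 1.4545.

Test eqn y'=λy, z=hλ:
  k1=λy_n ⇒ h·k1=z·y_n;  k2=λ(1+1/4z)y_n ⇒ h·k2=z(1+1/4z)y_n
  y_{n+1}/y_n = 1 − 3/8z + 11/8z(1+1/4z) = 1 + z + 11/32z²
  Hence R(z) = 1 + z + 11/32z².

Boundary: |R(x)|=1, x<0.
x=-1.29: |R|=0.2820
R=1: x+11/32x²=0 ⇒ x=−32/11=-2.9091; min R=1−1/(4·11/32)=0.2727>−1
Confirm numerically:
  x=-2.569: |R|=0.69967 <1
  x=-2.347: |R|=0.54652 <1
  x=-1.557: |R|=0.27634 <1
  x=-3.428: |R|=1.61147 >1
  x=-3.285: |R|=1.42448 >1
Stable set (-2.9091, 0).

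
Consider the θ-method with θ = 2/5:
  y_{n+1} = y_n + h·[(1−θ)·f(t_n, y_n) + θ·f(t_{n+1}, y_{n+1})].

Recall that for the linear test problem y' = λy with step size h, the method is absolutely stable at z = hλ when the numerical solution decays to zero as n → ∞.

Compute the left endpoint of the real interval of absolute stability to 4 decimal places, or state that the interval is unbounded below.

Set f=λy, z=hλ:
  y_{n+1} = y_n + z·[3/5·y_n + 2/5·y_{n+1}] ⇒ (1 − 2/5z)y_{n+1} = (1 + 3/5z)y_n
  so R(z) = (1 + 3/5z)/(1 − 2/5z).

Solve |R(x)|<1 on ℝ⁻.
x=-0.59: |R|=0.5227
R=−1: 1+3/5x = −1+2/5x ⇒ -1/5x=2 ⇒ x=2/(-1/5)=-10.0000
Confirm numerically:
  x=-9.685: |R|=0.98707 <1
  x=-7.521: |R|=0.87631 <1
  x=-6.093: |R|=0.77266 <1
  x=-4.244: |R|=0.57325 <1
  x=-10.576: |R|=1.02203 >1
  x=-10.425: |R|=1.01644 >1
  x=-10.280: |R|=1.01095 >1
So |R|<1 on (-10.0000, 0).

left endpoint -10.0000.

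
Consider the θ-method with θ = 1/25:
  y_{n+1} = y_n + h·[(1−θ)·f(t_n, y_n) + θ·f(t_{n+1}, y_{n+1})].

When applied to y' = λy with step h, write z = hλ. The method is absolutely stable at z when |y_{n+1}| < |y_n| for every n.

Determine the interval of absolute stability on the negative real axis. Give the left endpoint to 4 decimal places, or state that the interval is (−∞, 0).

On y'=λy, z=hλ:
  y_{n+1} = y_n + z·[24/25·y_n + 1/25·y_{n+1}] ⇒ (1 − 1/25z)y_{n+1} = (1 + 24/25z)y_n
  so R(z) = (1 + 24/25z)/(1 − 1/25z).

Boundary: |R(x)|=1, x<0.
x=-1.23: |R|=0.1723
R=−1: 1+24/25x = −1+1/25x ⇒ -23/25x=2 ⇒ x=2/(-23/25)=-2.1739
Confirm numerically:
  x=-1.530: |R|=0.44176 <1
  x=-1.252: |R|=0.19229 <1
  x=-1.156: |R|=0.10491 <1
  x=-2.623: |R|=1.37393 >1
  x=-2.475: |R|=1.25205 >1
Stable set (-2.1739, 0).

z∈(-2.1739,0).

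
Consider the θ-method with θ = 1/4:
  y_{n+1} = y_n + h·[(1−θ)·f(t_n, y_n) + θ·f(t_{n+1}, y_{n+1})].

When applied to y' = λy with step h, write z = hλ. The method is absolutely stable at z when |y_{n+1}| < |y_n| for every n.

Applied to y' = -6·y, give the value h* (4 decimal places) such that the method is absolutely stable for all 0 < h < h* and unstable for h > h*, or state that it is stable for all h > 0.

(-4.0000,0); λ=-6 ⇒ h* = (4)/6 = 0.6667.

Test eqn y'=λy, z=hλ:
  y_{n+1} = y_n + z·[3/4·y_n + 1/4·y_{n+1}] ⇒ (1 − 1/4z)y_{n+1} = (1 + 3/4z)y_n
  ⇒ R(z) = (1 + 3/4z)/(1 − 1/4z).

Boundary: |R(x)|=1, x<0.
x=-0.47: |R|=0.5794
R=−1: 1+3/4x = −1+1/4x ⇒ -1/2x=2 ⇒ x=2/(-1/2)=-4.0000
Confirm numerically:
  x=-3.869: |R|=0.96670 <1
  x=-2.463: |R|=0.52437 <1
  x=-1.759: |R|=0.22174 <1
  x=-4.472: |R|=1.11143 >1
  x=-4.189: |R|=1.04616 >1
So |R|<1 on (-4.0000, 0).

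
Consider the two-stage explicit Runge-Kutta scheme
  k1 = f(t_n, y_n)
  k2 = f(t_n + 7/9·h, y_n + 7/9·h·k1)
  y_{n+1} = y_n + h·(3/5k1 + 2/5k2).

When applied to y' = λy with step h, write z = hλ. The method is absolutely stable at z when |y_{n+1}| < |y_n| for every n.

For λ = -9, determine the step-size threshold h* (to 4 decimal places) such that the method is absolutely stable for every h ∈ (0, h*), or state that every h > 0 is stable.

(-3.2143,0); λ=-9 ⇒ h* = (45/14)/9 = 0.3571.

With y'=λy (z=hλ):
  k1=λy_n ⇒ h·k1=z·y_n;  k2=λ(1+7/9z)y_n ⇒ h·k2=z(1+7/9z)y_n
  y_{n+1}/y_n = 1 + 3/5z + 2/5z(1+7/9z) = 1 + z + 14/45z²
  so R(z) = 1 + z + 14/45z².

Need |R(x)|<1, x<0.
x=-0.99: |R|=0.3149
R=1: x+14/45x²=0 ⇒ x=−45/14=-3.2143; min R=1−1/(4·14/45)=0.1964>−1
Confirm numerically:
  x=-2.662: |R|=0.54261 <1
  x=-2.628: |R|=0.52065 <1
  x=-1.720: |R|=0.20039 <1
  x=-1.392: |R|=0.21083 <1
  x=-3.644: |R|=1.48716 >1
  x=-3.545: |R|=1.36474 >1
  x=-3.344: |R|=1.13495 >1
So |R|<1 on (-3.2143, 0).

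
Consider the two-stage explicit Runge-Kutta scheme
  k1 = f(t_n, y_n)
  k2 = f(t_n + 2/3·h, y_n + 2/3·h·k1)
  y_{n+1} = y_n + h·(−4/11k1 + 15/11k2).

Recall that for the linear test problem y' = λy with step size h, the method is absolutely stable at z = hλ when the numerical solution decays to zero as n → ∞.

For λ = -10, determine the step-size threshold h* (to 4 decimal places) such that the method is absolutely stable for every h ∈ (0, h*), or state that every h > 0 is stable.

(-1.1000,0); λ=-10 ⇒ h* = (11/10)/10 = 0.1100.

Test eqn y'=λy, z=hλ:
  k1=λy_n ⇒ h·k1=z·y_n;  k2=λ(1+2/3z)y_n ⇒ h·k2=z(1+2/3z)y_n
  y_{n+1}/y_n = 1 − 4/11z + 15/11z(1+2/3z) = 1 + z + 10/11z²
  so R(z) = 1 + z + 10/11z².

Need |R(x)|<1, x<0.
x=-1.49: |R|=1.5283
R=1: x+10/11x²=0 ⇒ x=−11/10=-1.1000; min R=1−1/(4·10/11)=0.7250>−1
Confirm numerically:
  x=-0.982: |R|=0.89466 <1
  x=-0.959: |R|=0.87707 <1
  x=-0.649: |R|=0.73391 <1
  x=-1.645: |R|=1.81502 >1
  x=-1.362: |R|=1.32440 >1
So |R|<1 on (-1.1000, 0).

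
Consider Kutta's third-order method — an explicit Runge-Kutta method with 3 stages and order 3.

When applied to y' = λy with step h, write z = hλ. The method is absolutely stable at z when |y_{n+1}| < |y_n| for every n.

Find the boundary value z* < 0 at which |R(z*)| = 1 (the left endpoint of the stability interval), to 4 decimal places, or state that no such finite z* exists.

left endpoint -2.5127.

Test eqn y'=λy, z=hλ:
  order 3, 3-stage ⇒ R(z)=1+z+z^2/2+z^3/6
  (e.g. R(-1.78)=-0.13576, |R|=0.13576)

Solve |R(x)|<1 on ℝ⁻.
x=-1.78: |R|=0.1358
|R(-1.01)|=0.3283 |R(-0.81)|=0.4295 |R(-0.55)|=0.5735
Bisect:
  x_lo=-3.0294 |R|=2.0745  x_hi=-0.0855 |R|=0.9180
  mid=-1.55749 |R|=0.02571 →hi
  mid=-2.29347 |R|=0.67407 →hi
  mid=-2.66145 |R|=1.26178 →lo
  mid=-2.47746 |R|=0.94292 →hi
  mid=-2.56946 |R|=1.09571 →lo
  mid=-2.52346 |R|=1.01770 →lo
  mid=-2.50046 |R|=0.97991 →hi
  mid=-2.51196 |R|=0.99871 →hi
  ...
  [-2.51286,-2.51268] ⇒ x*=-2.5127
Interval (-2.5127, 0).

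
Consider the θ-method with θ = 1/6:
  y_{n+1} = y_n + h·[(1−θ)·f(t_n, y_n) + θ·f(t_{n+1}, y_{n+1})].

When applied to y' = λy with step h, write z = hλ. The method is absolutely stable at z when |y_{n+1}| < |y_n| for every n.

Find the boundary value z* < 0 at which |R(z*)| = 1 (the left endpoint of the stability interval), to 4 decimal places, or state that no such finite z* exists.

Set f=λy, z=hλ:
  y_{n+1} = y_n + z·[5/6·y_n + 1/6·y_{n+1}] ⇒ (1 − 1/6z)y_{n+1} = (1 + 5/6z)y_n
  ⇒ R(z) = (1 + 5/6z)/(1 − 1/6z).

Boundary: |R(x)|=1, x<0.
x=-1.54: |R|=0.2255
R=−1: 1+5/6x = −1+1/6x ⇒ -2/3x=2 ⇒ x=2/(-2/3)=-3.0000
Confirm numerically:
  x=-2.865: |R|=0.93909 <1
  x=-2.829: |R|=0.92253 <1
  x=-2.285: |R|=0.65480 <1
  x=-3.487: |R|=1.20533 >1
  x=-3.456: |R|=1.19289 >1
  x=-3.316: |R|=1.13568 >1
Stable set (-3.0000, 0).

z* = -3.0000.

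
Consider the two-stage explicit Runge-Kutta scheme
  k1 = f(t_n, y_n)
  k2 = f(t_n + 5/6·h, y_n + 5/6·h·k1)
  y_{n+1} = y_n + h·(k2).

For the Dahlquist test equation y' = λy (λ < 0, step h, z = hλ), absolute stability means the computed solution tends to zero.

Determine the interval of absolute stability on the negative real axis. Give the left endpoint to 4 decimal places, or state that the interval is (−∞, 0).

(-1.2000, 0).

On y'=λy, z=hλ:
  k1=λy_n ⇒ h·k1=z·y_n;  k2=λ(1+5/6z)y_n ⇒ h·k2=z(1+5/6z)y_n
  y_{n+1}/y_n = 1 + z(1+5/6z) = 1 + z + 5/6z²
  R(z) = 1 + z + 5/6z².

Find x<0 with |R(x)|<1.
x=-1.29: |R|=1.0968
R=1: x+5/6x²=0 ⇒ x=−6/5=-1.2000; min R=1−1/(4·5/6)=0.7000>−1
Confirm numerically:
  x=-1.042: |R|=0.86280 <1
  x=-0.991: |R|=0.82740 <1
  x=-0.883: |R|=0.76674 <1
  x=-0.502: |R|=0.70800 <1
  x=-1.385: |R|=1.21352 >1
  x=-1.334: |R|=1.14896 >1
  x=-1.324: |R|=1.13681 >1
Stable set (-1.2000, 0).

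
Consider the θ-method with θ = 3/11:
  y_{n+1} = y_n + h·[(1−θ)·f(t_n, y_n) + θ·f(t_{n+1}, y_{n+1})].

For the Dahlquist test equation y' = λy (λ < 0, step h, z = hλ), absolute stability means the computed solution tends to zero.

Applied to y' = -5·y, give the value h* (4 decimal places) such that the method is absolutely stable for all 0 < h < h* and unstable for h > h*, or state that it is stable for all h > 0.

On y'=λy, z=hλ:
  y_{n+1} = y_n + z·[8/11·y_n + 3/11·y_{n+1}] ⇒ (1 − 3/11z)y_{n+1} = (1 + 8/11z)y_n
  Hence R(z) = (1 + 8/11z)/(1 − 3/11z).

Solve |R(x)|<1 on ℝ⁻.
x=-1.2: |R|=0.0959
R=−1: 1+8/11x = −1+3/11x ⇒ -5/11x=2 ⇒ x=2/(-5/11)=-4.4000
Confirm numerically:
  x=-4.131: |R|=0.94250 <1
  x=-3.918: |R|=0.89408 <1
  x=-3.837: |R|=0.87495 <1
  x=-3.025: |R|=0.65753 <1
  x=-4.908: |R|=1.09874 >1
  x=-4.763: |R|=1.07177 >1
  x=-4.423: |R|=1.00474 >1
Interval (-4.4000, 0).

(-4.4000,0); λ=-5 ⇒ h* = (22/5)/5 = 0.8800.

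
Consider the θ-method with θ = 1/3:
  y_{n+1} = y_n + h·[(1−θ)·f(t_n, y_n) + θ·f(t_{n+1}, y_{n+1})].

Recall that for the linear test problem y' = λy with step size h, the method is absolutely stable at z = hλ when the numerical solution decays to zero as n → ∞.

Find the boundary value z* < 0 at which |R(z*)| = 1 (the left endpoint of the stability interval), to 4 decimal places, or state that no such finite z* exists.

left endpoint -6.0000.

With y'=λy (z=hλ):
  y_{n+1} = y_n + z·[2/3·y_n + 1/3·y_{n+1}] ⇒ (1 − 1/3z)y_{n+1} = (1 + 2/3z)y_n
  so R(z) = (1 + 2/3z)/(1 − 1/3z).

Find x<0 with |R(x)|<1.
x=-0.86: |R|=0.3316
R=−1: 1+2/3x = −1+1/3x ⇒ -1/3x=2 ⇒ x=2/(-1/3)=-6.0000
Confirm numerically:
  x=-5.711: |R|=0.96682 <1
  x=-5.130: |R|=0.89299 <1
  x=-4.380: |R|=0.78049 <1
  x=-3.410: |R|=0.59594 <1
  x=-6.457: |R|=1.04832 >1
  x=-6.412: |R|=1.04377 >1
Stable set (-6.0000, 0).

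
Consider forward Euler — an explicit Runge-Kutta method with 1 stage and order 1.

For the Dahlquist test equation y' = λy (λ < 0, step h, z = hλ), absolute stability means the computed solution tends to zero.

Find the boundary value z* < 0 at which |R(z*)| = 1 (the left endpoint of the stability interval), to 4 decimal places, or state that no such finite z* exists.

left endpoint -2.0000.

Test eqn y'=λy, z=hλ:
  order 1, 1-stage ⇒ R(z)=1+z
  (e.g. R(-0.73)=0.27000, |R|=0.27000)

Find x<0 with |R(x)|<1.
x=-0.73: |R|=0.2700
|R(-2.28)|=1.2800 |R(-1.9)|=0.9000 |R(-1.19)|=0.1900
Bisect:
  x_lo=-2.3355 |R|=1.3355  x_hi=-0.3474 |R|=0.6526
  mid=-1.34146 |R|=0.34146 →hi
  mid=-1.83850 |R|=0.83850 →hi
  mid=-2.08702 |R|=1.08702 →lo
  mid=-1.96276 |R|=0.96276 →hi
  mid=-2.02489 |R|=1.02489 →lo
  mid=-1.99383 |R|=0.99383 →hi
  mid=-2.00936 |R|=1.00936 →lo
  ...
  [-2.00002,-1.99990] ⇒ x*=-2.0000
Stable set (-2.0000, 0).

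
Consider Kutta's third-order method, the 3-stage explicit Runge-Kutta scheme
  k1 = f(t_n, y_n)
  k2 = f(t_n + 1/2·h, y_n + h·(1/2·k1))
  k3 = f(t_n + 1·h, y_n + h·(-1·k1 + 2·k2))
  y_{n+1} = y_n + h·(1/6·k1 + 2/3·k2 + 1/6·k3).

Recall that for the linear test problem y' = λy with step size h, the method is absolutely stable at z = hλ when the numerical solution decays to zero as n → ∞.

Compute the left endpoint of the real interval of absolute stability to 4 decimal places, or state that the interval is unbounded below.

Test eqn y'=λy, z=hλ:
  order 3, 3-stage ⇒ R(z)=1+z+z^2/2+z^3/6
  (e.g. R(-1.65)=-0.03744, |R|=0.03744)

Need |R(x)|<1, x<0.
x=-1.65: |R|=0.0374
|R(-1.31)|=0.1734 |R(-1.21)|=0.2268 |R(-0.7)|=0.4878
Bisect:
  x_lo=-3.0842 |R|=2.2178  x_hi=-0.1498 |R|=0.8609
  mid=-1.61702 |R|=0.01433 →hi
  mid=-2.35063 |R|=0.75262 →hi
  mid=-2.71743 |R|=1.36966 →lo
  mid=-2.53403 |R|=1.03534 →lo
  mid=-2.44233 |R|=0.88791 →hi
  mid=-2.48818 |R|=0.96006 →hi
  mid=-2.51110 |R|=0.99730 →hi
  mid=-2.52257 |R|=1.01622 →lo
  mid=-2.51684 |R|=1.00674 →lo
  mid=-2.51397 |R|=1.00202 →lo
  ...
  [-2.51290,-2.51272] ⇒ x*=-2.5127
Interval (-2.5127, 0).

z* = -2.5127.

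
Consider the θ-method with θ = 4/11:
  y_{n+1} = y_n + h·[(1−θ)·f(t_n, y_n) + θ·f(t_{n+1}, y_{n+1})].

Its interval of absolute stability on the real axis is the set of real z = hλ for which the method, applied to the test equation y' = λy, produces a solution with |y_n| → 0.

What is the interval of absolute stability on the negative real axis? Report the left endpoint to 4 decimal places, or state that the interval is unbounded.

Test eqn y'=λy, z=hλ:
  y_{n+1} = y_n + z·[7/11·y_n + 4/11·y_{n+1}] ⇒ (1 − 4/11z)y_{n+1} = (1 + 7/11z)y_n
  R(z) = (1 + 7/11z)/(1 − 4/11z).

Find x<0 with |R(x)|<1.
x=-1.44: |R|=0.0549
R=−1: 1+7/11x = −1+4/11x ⇒ -3/11x=2 ⇒ x=2/(-3/11)=-7.3333
Confirm numerically:
  x=-6.345: |R|=0.91850 <1
  x=-5.621: |R|=0.84658 <1
  x=-4.642: |R|=0.72693 <1
  x=-7.698: |R|=1.02618 >1
  x=-7.490: |R|=1.01147 >1
Interval (-7.3333, 0).

z∈(-7.3333,0).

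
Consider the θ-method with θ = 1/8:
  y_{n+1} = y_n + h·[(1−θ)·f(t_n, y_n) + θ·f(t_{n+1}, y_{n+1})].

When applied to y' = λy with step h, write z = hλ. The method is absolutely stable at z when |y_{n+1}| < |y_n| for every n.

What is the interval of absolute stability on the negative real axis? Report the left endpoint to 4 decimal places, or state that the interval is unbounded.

Set f=λy, z=hλ:
  y_{n+1} = y_n + z·[7/8·y_n + 1/8·y_{n+1}] ⇒ (1 − 1/8z)y_{n+1} = (1 + 7/8z)y_n
  R(z) = (1 + 7/8z)/(1 − 1/8z).

Need |R(x)|<1, x<0.
x=-1.65: |R|=0.3679
R=−1: 1+7/8x = −1+1/8x ⇒ -3/4x=2 ⇒ x=2/(-3/4)=-2.6667
Confirm numerically:
  x=-2.236: |R|=0.74756 <1
  x=-2.085: |R|=0.65394 <1
  x=-1.122: |R|=0.01601 <1
  x=-3.159: |R|=1.26472 >1
  x=-2.843: |R|=1.09757 >1
  x=-2.801: |R|=1.07462 >1
Stable set (-2.6667, 0).

(-2.6667, 0).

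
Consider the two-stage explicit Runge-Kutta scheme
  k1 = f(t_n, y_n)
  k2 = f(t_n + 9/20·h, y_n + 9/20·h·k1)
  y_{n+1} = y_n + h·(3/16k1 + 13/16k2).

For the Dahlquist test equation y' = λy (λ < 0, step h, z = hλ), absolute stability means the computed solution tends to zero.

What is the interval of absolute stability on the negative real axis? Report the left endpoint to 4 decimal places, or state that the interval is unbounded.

(-2.7350, 0).

Set f=λy, z=hλ:
  k1=λy_n ⇒ h·k1=z·y_n;  k2=λ(1+9/20z)y_n ⇒ h·k2=z(1+9/20z)y_n
  y_{n+1}/y_n = 1 + 3/16z + 13/16z(1+9/20z) = 1 + z + 117/320z²
  so R(z) = 1 + z + 117/320z².

Find x<0 with |R(x)|<1.
x=-1.43: |R|=0.3177
R=1: x+117/320x²=0 ⇒ x=−320/117=-2.7350; min R=1−1/(4·117/320)=0.3162>−1
Confirm numerically:
  x=-2.544: |R|=0.82230 <1
  x=-1.821: |R|=0.39143 <1
  x=-1.571: |R|=0.33138 <1
  x=-1.403: |R|=0.31670 <1
  x=-3.140: |R|=1.46492 >1
  x=-2.902: |R|=1.17715 >1
So |R|<1 on (-2.7350, 0).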